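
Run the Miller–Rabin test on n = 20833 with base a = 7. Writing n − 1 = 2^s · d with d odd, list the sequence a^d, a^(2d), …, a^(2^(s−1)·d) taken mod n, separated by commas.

5310, 9051, 5245, 10465, 17977

n − 1 = 20832 = 2^5 · 651, so s = 5 and d = 651.
x_0 = 7^651 mod 20833 = 5310.
x_1 = 5310^2 mod 20833 = 9051.
x_2 = 9051^2 mod 20833 = 5245.
x_3 = 5245^2 mod 20833 = 10465.
x_4 = 10465^2 mod 20833 = 17977.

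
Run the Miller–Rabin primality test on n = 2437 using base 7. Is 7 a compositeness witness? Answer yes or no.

n − 1 = 2436 = 2^2 · 609, so s = 2 and d = 609.
x_0 = 7^609 mod 2437 = 2436.
x_0 = 2436 ≡ −1, so 7 is not a witness.

no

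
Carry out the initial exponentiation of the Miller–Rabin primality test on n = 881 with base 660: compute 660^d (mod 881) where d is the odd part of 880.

114

n − 1 = 880 = 2^4 · 55, so s = 4 and d = 55.
660^55 mod 881 = 114.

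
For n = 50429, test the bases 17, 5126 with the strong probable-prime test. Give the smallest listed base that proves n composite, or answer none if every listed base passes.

n − 1 = 50428 = 2^2 · 12607, so s = 2 and d = 12607.
Base 17: x_0 = 17^12607 mod 50429 = 40944. x_0 is neither 1 nor 50428, so continue squaring. x_1 = 40944^2 mod 50429 = 50318. Reached i = s−1 = 1 without hitting −1: 17 is a Miller–Rabin witness and 50429 is composite.
Base 5126: x_0 = 5126^12607 mod 50429 = 42854. x_0 is neither 1 nor 50428, so continue squaring. x_1 = 42854^2 mod 50429 = 42852. Reached i = s−1 = 1 without hitting −1: 5126 is a Miller–Rabin witness and 50429 is composite.
The smallest witness among the given bases is 17.

17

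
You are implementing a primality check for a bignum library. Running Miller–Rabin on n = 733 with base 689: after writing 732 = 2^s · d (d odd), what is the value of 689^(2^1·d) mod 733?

732

n − 1 = 732 = 2^2 · 183, so s = 2 and d = 183.
x_0 = 689^183 mod 733 = 353.
x_1 = 353^2 mod 733 = 732.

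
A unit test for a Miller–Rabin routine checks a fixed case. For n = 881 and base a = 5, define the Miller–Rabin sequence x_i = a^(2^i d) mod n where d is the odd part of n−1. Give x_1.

n − 1 = 880 = 2^4 · 55, so s = 4 and d = 55.
x_0 = 5^55 mod 881 = 177.
x_1 = 177^2 mod 881 = 494.

494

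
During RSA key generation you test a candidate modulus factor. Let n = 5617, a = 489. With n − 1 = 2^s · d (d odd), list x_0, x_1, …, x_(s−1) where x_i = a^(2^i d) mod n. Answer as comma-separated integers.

4209, 5280, 1229, 5085

n − 1 = 5616 = 2^4 · 351, so s = 4 and d = 351.
x_0 = 489^351 mod 5617 = 4209.
x_1 = 4209^2 mod 5617 = 5280.
x_2 = 5280^2 mod 5617 = 1229.
x_3 = 1229^2 mod 5617 = 5085.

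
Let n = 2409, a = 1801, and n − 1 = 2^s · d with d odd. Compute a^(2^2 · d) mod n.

1159

n − 1 = 2408 = 2^3 · 301, so s = 3 and d = 301.
x_0 = 1801^301 mod 2409 = 1801.
x_1 = 1801^2 mod 2409 = 1087.
x_2 = 1087^2 mod 2409 = 1159.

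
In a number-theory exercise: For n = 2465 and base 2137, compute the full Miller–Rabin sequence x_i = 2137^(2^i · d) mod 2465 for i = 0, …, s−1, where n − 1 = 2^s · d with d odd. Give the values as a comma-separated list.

n − 1 = 2464 = 2^5 · 77, so s = 5 and d = 77.
x_0 = 2137^77 mod 2465 = 2292.
x_1 = 2292^2 mod 2465 = 349.
x_2 = 349^2 mod 2465 = 1016.
x_3 = 1016^2 mod 2465 = 1886.
x_4 = 1886^2 mod 2465 = 1.

2292, 349, 1016, 1886, 1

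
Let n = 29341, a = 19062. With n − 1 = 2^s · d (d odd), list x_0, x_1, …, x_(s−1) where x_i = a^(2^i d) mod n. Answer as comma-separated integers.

14468, 4330

n − 1 = 29340 = 2^2 · 7335, so s = 2 and d = 7335.
x_0 = 19062^7335 mod 29341 = 14468.
x_1 = 14468^2 mod 29341 = 4330.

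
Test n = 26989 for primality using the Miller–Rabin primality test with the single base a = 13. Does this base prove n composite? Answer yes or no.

yes

n − 1 = 26988 = 2^2 · 6747, so s = 2 and d = 6747.
Repeated squaring mod 26989: 13^1 ≡ 13, 13^2 ≡ 169, 13^4 ≡ 1572, 13^8 ≡ 15185, 13^16 ≡ 17198, 13^32 ≡ 25742, 13^64 ≡ 16636, 13^128 ≡ 11290, 13^256 ≡ 22042, 13^512 ≡ 20775, 13^1024 ≡ 19526, 13^2048 ≡ 18062, 13^4096 ≡ 19801.
6747 = 4096 + 2048 + 512 + 64 + 16 + 8 + 2 + 1, so 13^6747 ≡ 19801·18062·20775·16636·17198·15185·169·13 ≡ 23179 (mod 26989).
x_0 = 13^6747 mod 26989 = 23179.
x_0 is neither 1 nor 26988, so continue squaring.
x_1 = 23179^2 mod 26989 = 23007.
Reached i = s−1 = 1 without hitting −1: 13 is a Miller–Rabin witness and 26989 is composite.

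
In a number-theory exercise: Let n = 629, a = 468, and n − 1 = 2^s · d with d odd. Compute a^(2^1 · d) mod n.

472

n − 1 = 628 = 2^2 · 157, so s = 2 and d = 157.
x_0 = 468^157 mod 629 = 314.
x_1 = 314^2 mod 629 = 472.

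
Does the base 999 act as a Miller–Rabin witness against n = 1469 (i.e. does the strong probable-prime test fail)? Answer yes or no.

n − 1 = 1468 = 2^2 · 367, so s = 2 and d = 367.
Repeated squaring mod 1469: 999^1 ≡ 999, 999^2 ≡ 550, 999^4 ≡ 1355, 999^8 ≡ 1244, 999^16 ≡ 679, 999^32 ≡ 1244, 999^64 ≡ 679, 999^128 ≡ 1244, 999^256 ≡ 679.
367 = 256 + 64 + 32 + 8 + 4 + 2 + 1, so 999^367 ≡ 679·679·1244·1244·1355·550·999 ≡ 860 (mod 1469).
x_0 = 999^367 mod 1469 = 860.
x_0 is neither 1 nor 1468, so continue squaring.
x_1 = 860^2 mod 1469 = 693.
Reached i = s−1 = 1 without hitting −1: 999 is a Miller–Rabin witness and 1469 is composite.

yes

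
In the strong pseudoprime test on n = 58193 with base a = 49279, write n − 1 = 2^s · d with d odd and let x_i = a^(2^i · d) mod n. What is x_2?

n − 1 = 58192 = 2^4 · 3637, so s = 4 and d = 3637.
x_0 = 49279^3637 mod 58193 = 40311.
x_1 = 40311^2 mod 58193 = 53582.
x_2 = 53582^2 mod 58193 = 20876.

20876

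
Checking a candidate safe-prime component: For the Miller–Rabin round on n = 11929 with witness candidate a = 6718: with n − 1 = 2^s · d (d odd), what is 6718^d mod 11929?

2224

n − 1 = 11928 = 2^3 · 1491, so s = 3 and d = 1491.
Repeated squaring mod 11929: 6718^1 ≡ 6718, 6718^2 ≡ 4117, 6718^4 ≡ 10509, 6718^8 ≡ 399, 6718^16 ≡ 4124, 6718^32 ≡ 8551, 6718^64 ≡ 6760, 6718^128 ≡ 9530, 6718^256 ≡ 5423, 6718^512 ≡ 3944, 6718^1024 ≡ 11649.
1491 = 1024 + 256 + 128 + 64 + 16 + 2 + 1, so 6718^1491 ≡ 11649·5423·9530·6760·4124·4117·6718 ≡ 2224 (mod 11929).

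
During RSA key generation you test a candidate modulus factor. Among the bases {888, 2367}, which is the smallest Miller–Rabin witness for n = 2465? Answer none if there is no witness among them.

none

n − 1 = 2464 = 2^5 · 77, so s = 5 and d = 77.
Base 888: x_0 = 888^77 mod 2465 = 1143. x_0 is neither 1 nor 2464, so continue squaring. x_1 = 1143^2 mod 2465 = 2464. x_1 ≡ −1, so 888 is not a witness.
Base 2367: x_0 = 2367^77 mod 2465 = 157. x_0 is neither 1 nor 2464, so continue squaring. x_1 = 157^2 mod 2465 = 2464. x_1 ≡ −1, so 2367 is not a witness.
No listed base is a witness for 2465.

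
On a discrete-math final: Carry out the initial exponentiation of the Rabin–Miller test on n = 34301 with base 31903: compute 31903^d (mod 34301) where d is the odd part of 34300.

9668

n − 1 = 34300 = 2^2 · 8575, so s = 2 and d = 8575.
Repeated squaring mod 34301: 31903^1 ≡ 31903, 31903^2 ≡ 22137, 31903^4 ≡ 22683, 31903^8 ≡ 3489, 31903^16 ≡ 30567, 31903^32 ≡ 16550, 31903^64 ≡ 9015, 31903^128 ≡ 11156, 31903^256 ≡ 12308, 31903^512 ≡ 13648, 31903^1024 ≡ 13474, 31903^2048 ≡ 27784, 31903^4096 ≡ 6651, 31903^8192 ≡ 21812.
8575 = 8192 + 256 + 64 + 32 + 16 + 8 + 4 + 2 + 1, so 31903^8575 ≡ 21812·12308·9015·16550·30567·3489·22683·22137·31903 ≡ 9668 (mod 34301).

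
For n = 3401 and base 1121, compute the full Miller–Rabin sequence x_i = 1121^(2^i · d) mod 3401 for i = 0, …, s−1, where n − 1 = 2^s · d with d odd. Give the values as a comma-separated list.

988, 57, 3249

n − 1 = 3400 = 2^3 · 425, so s = 3 and d = 425.
x_0 = 1121^425 mod 3401 = 988.
x_1 = 988^2 mod 3401 = 57.
x_2 = 57^2 mod 3401 = 3249.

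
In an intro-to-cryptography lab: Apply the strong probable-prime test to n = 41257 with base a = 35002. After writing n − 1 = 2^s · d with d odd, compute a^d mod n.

19998

n − 1 = 41256 = 2^3 · 5157, so s = 3 and d = 5157.
Repeated squaring mod 41257: 35002^1 ≡ 35002, 35002^2 ≡ 13389, 35002^4 ≡ 3656, 35002^8 ≡ 40325, 35002^16 ≡ 2227, 35002^32 ≡ 8689, 35002^64 ≡ 39668, 35002^128 ≡ 8244, 35002^256 ≡ 13257, 35002^512 ≡ 34486, 35002^1024 ≡ 9914, 35002^2048 ≡ 13222, 35002^4096 ≡ 15375.
5157 = 4096 + 1024 + 32 + 4 + 1, so 35002^5157 ≡ 15375·9914·8689·3656·35002 ≡ 19998 (mod 41257).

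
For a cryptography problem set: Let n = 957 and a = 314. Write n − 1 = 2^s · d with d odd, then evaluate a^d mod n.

n − 1 = 956 = 2^2 · 239, so s = 2 and d = 239.
Repeated squaring mod 957: 314^1 ≡ 314, 314^2 ≡ 25, 314^4 ≡ 625, 314^8 ≡ 169, 314^16 ≡ 808, 314^32 ≡ 190, 314^64 ≡ 691, 314^128 ≡ 895.
239 = 128 + 64 + 32 + 8 + 4 + 2 + 1, so 314^239 ≡ 895·691·190·169·625·25·314 ≡ 662 (mod 957).

662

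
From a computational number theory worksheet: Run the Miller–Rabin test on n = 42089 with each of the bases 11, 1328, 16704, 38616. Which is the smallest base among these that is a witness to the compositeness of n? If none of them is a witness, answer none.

n − 1 = 42088 = 2^3 · 5261, so s = 3 and d = 5261.
Base 11: x_0 = 11^5261 mod 42089 = 26280. x_0 is neither 1 nor 42088, so continue squaring. x_1 = 26280^2 mod 42089 = 42088. x_1 ≡ −1, so 11 is not a witness.
Base 1328: x_0 = 1328^5261 mod 42089 = 17887. x_0 is neither 1 nor 42088, so continue squaring. x_1 = 17887^2 mod 42089 = 26280. x_2 = 26280^2 mod 42089 = 42088. x_2 ≡ −1, so 1328 is not a witness.
Base 16704: x_0 = 16704^5261 mod 42089 = 24202. x_0 is neither 1 nor 42088, so continue squaring. x_1 = 24202^2 mod 42089 = 26280. x_2 = 26280^2 mod 42089 = 42088. x_2 ≡ −1, so 16704 is not a witness.
Base 38616: x_0 = 38616^5261 mod 42089 = 42088. x_0 = 42088 ≡ −1, so 38616 is not a witness.
No listed base is a witness for 42089.

none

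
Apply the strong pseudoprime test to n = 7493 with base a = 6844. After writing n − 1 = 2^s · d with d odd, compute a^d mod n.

4602

n − 1 = 7492 = 2^2 · 1873, so s = 2 and d = 1873.
Repeated squaring mod 7493: 6844^1 ≡ 6844, 6844^2 ≡ 1593, 6844^4 ≡ 5015, 6844^8 ≡ 3717, 6844^16 ≡ 6490, 6844^32 ≡ 1947, 6844^64 ≡ 6844, 6844^128 ≡ 1593, 6844^256 ≡ 5015, 6844^512 ≡ 3717, 6844^1024 ≡ 6490.
1873 = 1024 + 512 + 256 + 64 + 16 + 1, so 6844^1873 ≡ 6490·3717·5015·6844·6490·6844 ≡ 4602 (mod 7493).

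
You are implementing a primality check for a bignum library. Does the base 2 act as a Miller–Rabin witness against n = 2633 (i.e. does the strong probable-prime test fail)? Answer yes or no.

n − 1 = 2632 = 2^3 · 329, so s = 3 and d = 329.
x_0 = 2^329 mod 2633 = 1224.
x_0 is neither 1 nor 2632, so continue squaring.
x_1 = 1224^2 mod 2633 = 2632.
x_1 ≡ −1, so 2 is not a witness.

no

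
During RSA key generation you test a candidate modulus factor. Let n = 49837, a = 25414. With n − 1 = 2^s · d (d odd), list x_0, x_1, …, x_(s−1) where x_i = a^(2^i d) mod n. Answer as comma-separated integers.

43302, 45753

n − 1 = 49836 = 2^2 · 12459, so s = 2 and d = 12459.
x_0 = 25414^12459 mod 49837 = 43302.
x_1 = 43302^2 mod 49837 = 45753.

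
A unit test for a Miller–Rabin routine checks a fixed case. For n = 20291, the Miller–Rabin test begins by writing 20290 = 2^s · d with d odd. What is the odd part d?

10145

Halving: 20290 → 10145; 10145 is odd.
So 20290 = 2^1 · 10145.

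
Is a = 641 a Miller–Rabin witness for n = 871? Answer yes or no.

no

n − 1 = 870 = 2^1 · 435, so s = 1 and d = 435.
By repeated squaring, 641^435 ≡ 870 (mod 871).
x_0 = 641^435 mod 871 = 870.
x_0 = 870 ≡ −1, so 641 is not a witness.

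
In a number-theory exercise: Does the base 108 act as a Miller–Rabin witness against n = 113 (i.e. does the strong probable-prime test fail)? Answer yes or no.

n − 1 = 112 = 2^4 · 7, so s = 4 and d = 7.
x_0 = 108^7 mod 113 = 71.
x_0 is neither 1 nor 112, so continue squaring.
x_1 = 71^2 mod 113 = 69.
x_2 = 69^2 mod 113 = 15.
x_3 = 15^2 mod 113 = 112.
x_3 ≡ −1, so 108 is not a witness.

no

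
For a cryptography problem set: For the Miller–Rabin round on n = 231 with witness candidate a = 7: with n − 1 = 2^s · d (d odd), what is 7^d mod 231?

175

n − 1 = 230 = 2^1 · 115, so s = 1 and d = 115.
7^115 mod 231 = 175.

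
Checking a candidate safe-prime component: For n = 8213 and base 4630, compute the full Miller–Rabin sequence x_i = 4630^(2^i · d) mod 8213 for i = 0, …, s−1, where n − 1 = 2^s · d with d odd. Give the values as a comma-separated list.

n − 1 = 8212 = 2^2 · 2053, so s = 2 and d = 2053.
x_0 = 4630^2053 mod 8213 = 5790.
x_1 = 5790^2 mod 8213 = 6847.

5790, 6847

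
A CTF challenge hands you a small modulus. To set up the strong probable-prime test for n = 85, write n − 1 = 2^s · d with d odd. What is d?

Halving: 84 → 42 → 21; 21 is odd.
So 84 = 2^2 · 21.

21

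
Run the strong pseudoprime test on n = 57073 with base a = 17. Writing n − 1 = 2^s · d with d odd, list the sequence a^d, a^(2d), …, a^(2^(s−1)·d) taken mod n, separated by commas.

57072, 1, 1, 1

n − 1 = 57072 = 2^4 · 3567, so s = 4 and d = 3567.
x_0 = 17^3567 mod 57073 = 57072.
x_1 = 57072^2 mod 57073 = 1.
x_2 = 1^2 mod 57073 = 1.
x_3 = 1^2 mod 57073 = 1.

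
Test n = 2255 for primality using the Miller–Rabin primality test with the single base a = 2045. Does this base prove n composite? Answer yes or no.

yes

n − 1 = 2254 = 2^1 · 1127, so s = 1 and d = 1127.
Repeated squaring mod 2255: 2045^1 ≡ 2045, 2045^2 ≡ 1255, 2045^4 ≡ 1035, 2045^8 ≡ 100, 2045^16 ≡ 980, 2045^32 ≡ 2025, 2045^64 ≡ 1035, 2045^128 ≡ 100, 2045^256 ≡ 980, 2045^512 ≡ 2025, 2045^1024 ≡ 1035.
1127 = 1024 + 64 + 32 + 4 + 2 + 1, so 2045^1127 ≡ 1035·1035·2025·1035·1255·2045 ≡ 1825 (mod 2255).
x_0 = 2045^1127 mod 2255 = 1825.
x_0 ∉ {1, 2254} and s = 1, so 2045 is a Miller–Rabin witness and 2255 is composite.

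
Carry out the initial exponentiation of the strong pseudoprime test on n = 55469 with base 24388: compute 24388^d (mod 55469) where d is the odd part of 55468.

n − 1 = 55468 = 2^2 · 13867, so s = 2 and d = 13867.
24388^13867 mod 55469 = 23820.

23820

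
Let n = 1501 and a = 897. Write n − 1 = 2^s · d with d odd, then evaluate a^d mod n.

1360

n − 1 = 1500 = 2^2 · 375, so s = 2 and d = 375.
897^375 mod 1501 = 1360.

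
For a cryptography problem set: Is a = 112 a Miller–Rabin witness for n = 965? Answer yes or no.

n − 1 = 964 = 2^2 · 241, so s = 2 and d = 241.
Repeated squaring mod 965: 112^1 ≡ 112, 112^2 ≡ 964, 112^4 ≡ 1, 112^8 ≡ 1, 112^16 ≡ 1, 112^32 ≡ 1, 112^64 ≡ 1, 112^128 ≡ 1.
241 = 128 + 64 + 32 + 16 + 1, so 112^241 ≡ 1·1·1·1·112 ≡ 112 (mod 965).
x_0 = 112^241 mod 965 = 112.
x_0 is neither 1 nor 964, so continue squaring.
x_1 = 112^2 mod 965 = 964.
x_1 ≡ −1, so 112 is not a witness.

no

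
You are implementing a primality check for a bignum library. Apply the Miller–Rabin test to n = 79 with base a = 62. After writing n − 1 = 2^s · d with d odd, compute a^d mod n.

n − 1 = 78 = 2^1 · 39, so s = 1 and d = 39.
Repeated squaring mod 79: 62^1 ≡ 62, 62^2 ≡ 52, 62^4 ≡ 18, 62^8 ≡ 8, 62^16 ≡ 64, 62^32 ≡ 67.
39 = 32 + 4 + 2 + 1, so 62^39 ≡ 67·18·52·62 ≡ 1 (mod 79).

1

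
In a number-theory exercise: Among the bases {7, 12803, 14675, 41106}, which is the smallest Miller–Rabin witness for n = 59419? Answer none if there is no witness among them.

none

n − 1 = 59418 = 2^1 · 29709, so s = 1 and d = 29709.
Base 7: x_0 = 7^29709 mod 59419 = 1. x_0 = 1, so 7 is not a witness.
Base 12803: x_0 = 12803^29709 mod 59419 = 1. x_0 = 1, so 12803 is not a witness.
Base 14675: x_0 = 14675^29709 mod 59419 = 1. x_0 = 1, so 14675 is not a witness.
Base 41106: x_0 = 41106^29709 mod 59419 = 1. x_0 = 1, so 41106 is not a witness.
No listed base is a witness for 59419.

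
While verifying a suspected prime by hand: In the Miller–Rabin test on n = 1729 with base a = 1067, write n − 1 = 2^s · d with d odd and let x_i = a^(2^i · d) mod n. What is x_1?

1

n − 1 = 1728 = 2^6 · 27, so s = 6 and d = 27.
x_0 = 1067^27 mod 1729 = 664.
x_1 = 664^2 mod 1729 = 1.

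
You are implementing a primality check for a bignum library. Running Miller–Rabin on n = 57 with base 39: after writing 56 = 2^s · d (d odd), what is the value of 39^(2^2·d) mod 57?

39

n − 1 = 56 = 2^3 · 7, so s = 3 and d = 7.
x_0 = 39^7 mod 57 = 39.
x_1 = 39^2 mod 57 = 39.
x_2 = 39^2 mod 57 = 39.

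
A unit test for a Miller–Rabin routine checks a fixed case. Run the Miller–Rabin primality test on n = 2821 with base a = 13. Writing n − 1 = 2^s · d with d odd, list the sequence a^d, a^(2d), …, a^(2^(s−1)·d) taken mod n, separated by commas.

n − 1 = 2820 = 2^2 · 705, so s = 2 and d = 705.
x_0 = 13^705 mod 2821 = 650.
x_1 = 650^2 mod 2821 = 2171.

650, 2171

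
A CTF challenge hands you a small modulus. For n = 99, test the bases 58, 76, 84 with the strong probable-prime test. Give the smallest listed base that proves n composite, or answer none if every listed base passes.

n − 1 = 98 = 2^1 · 49, so s = 1 and d = 49.
Base 58: x_0 = 58^49 mod 99 = 4. x_0 ∉ {1, 98} and s = 1, so 58 is a Miller–Rabin witness and 99 is composite.
Base 76: x_0 = 76^49 mod 99 = 76. x_0 ∉ {1, 98} and s = 1, so 76 is a Miller–Rabin witness and 99 is composite.
Base 84: x_0 = 84^49 mod 99 = 63. x_0 ∉ {1, 98} and s = 1, so 84 is a Miller–Rabin witness and 99 is composite.
The smallest witness among the given bases is 58.

58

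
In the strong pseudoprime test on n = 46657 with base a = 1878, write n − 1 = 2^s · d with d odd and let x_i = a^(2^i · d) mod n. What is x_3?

n − 1 = 46656 = 2^6 · 729, so s = 6 and d = 729.
x_0 = 1878^729 mod 46657 = 44621.
x_1 = 44621^2 mod 46657 = 39480.
x_2 = 39480^2 mod 46657 = 1.
x_3 = 1^2 mod 46657 = 1.

1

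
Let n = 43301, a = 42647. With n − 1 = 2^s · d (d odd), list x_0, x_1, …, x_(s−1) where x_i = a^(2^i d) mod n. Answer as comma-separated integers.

n − 1 = 43300 = 2^2 · 10825, so s = 2 and d = 10825.
x_0 = 42647^10825 mod 43301 = 14090.
x_1 = 14090^2 mod 43301 = 36316.

14090, 36316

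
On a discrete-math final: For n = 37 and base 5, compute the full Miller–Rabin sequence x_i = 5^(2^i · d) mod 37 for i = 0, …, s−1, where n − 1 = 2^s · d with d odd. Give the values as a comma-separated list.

6, 36

n − 1 = 36 = 2^2 · 9, so s = 2 and d = 9.
x_0 = 5^9 mod 37 = 6.
x_1 = 6^2 mod 37 = 36.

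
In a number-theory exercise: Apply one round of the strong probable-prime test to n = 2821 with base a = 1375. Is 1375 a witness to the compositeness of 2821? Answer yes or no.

n − 1 = 2820 = 2^2 · 705, so s = 2 and d = 705.
x_0 = 1375^705 mod 2821 = 2820.
x_0 = 2820 ≡ −1, so 1375 is not a witness.

no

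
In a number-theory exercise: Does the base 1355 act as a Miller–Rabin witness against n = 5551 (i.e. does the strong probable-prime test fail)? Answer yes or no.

no

n − 1 = 5550 = 2^1 · 2775, so s = 1 and d = 2775.
Repeated squaring mod 5551: 1355^1 ≡ 1355, 1355^2 ≡ 4195, 1355^4 ≡ 1355, 1355^8 ≡ 4195, 1355^16 ≡ 1355, 1355^32 ≡ 4195, 1355^64 ≡ 1355, 1355^128 ≡ 4195, 1355^256 ≡ 1355, 1355^512 ≡ 4195, 1355^1024 ≡ 1355, 1355^2048 ≡ 4195.
2775 = 2048 + 512 + 128 + 64 + 16 + 4 + 2 + 1, so 1355^2775 ≡ 4195·4195·4195·1355·1355·1355·4195·1355 ≡ 1 (mod 5551).
x_0 = 1355^2775 mod 5551 = 1.
x_0 = 1, so 1355 is not a witness.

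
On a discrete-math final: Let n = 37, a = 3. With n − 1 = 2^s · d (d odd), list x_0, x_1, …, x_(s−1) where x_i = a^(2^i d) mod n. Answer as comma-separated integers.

n − 1 = 36 = 2^2 · 9, so s = 2 and d = 9.
x_0 = 3^9 mod 37 = 36.
x_1 = 36^2 mod 37 = 1.

36, 1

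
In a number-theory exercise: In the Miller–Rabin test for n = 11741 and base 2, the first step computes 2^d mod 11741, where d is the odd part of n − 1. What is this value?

9081

n − 1 = 11740 = 2^2 · 2935, so s = 2 and d = 2935.
Repeated squaring mod 11741: 2^1 ≡ 2, 2^2 ≡ 4, 2^4 ≡ 16, 2^8 ≡ 256, 2^16 ≡ 6831, 2^32 ≡ 3827, 2^64 ≡ 4902, 2^128 ≡ 7518, 2^256 ≡ 10891, 2^512 ≡ 6299, 2^1024 ≡ 4562, 2^2048 ≡ 6792.
2935 = 2048 + 512 + 256 + 64 + 32 + 16 + 4 + 2 + 1, so 2^2935 ≡ 6792·6299·10891·4902·3827·6831·16·4·2 ≡ 9081 (mod 11741).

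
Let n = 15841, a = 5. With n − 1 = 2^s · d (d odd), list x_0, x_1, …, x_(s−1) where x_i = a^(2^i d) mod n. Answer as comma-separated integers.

3380, 3039, 218, 1, 1

n − 1 = 15840 = 2^5 · 495, so s = 5 and d = 495.
x_0 = 5^495 mod 15841 = 3380.
x_1 = 3380^2 mod 15841 = 3039.
x_2 = 3039^2 mod 15841 = 218.
x_3 = 218^2 mod 15841 = 1.
x_4 = 1^2 mod 15841 = 1.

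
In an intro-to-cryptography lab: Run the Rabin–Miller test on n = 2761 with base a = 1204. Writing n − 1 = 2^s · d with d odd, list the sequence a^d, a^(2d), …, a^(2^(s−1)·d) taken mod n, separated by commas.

n − 1 = 2760 = 2^3 · 345, so s = 3 and d = 345.
x_0 = 1204^345 mod 2761 = 2542.
x_1 = 2542^2 mod 2761 = 1024.
x_2 = 1024^2 mod 2761 = 2157.

2542, 1024, 2157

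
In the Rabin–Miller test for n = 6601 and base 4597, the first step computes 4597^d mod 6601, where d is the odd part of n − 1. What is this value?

3863

n − 1 = 6600 = 2^3 · 825, so s = 3 and d = 825.
4597^825 mod 6601 = 3863.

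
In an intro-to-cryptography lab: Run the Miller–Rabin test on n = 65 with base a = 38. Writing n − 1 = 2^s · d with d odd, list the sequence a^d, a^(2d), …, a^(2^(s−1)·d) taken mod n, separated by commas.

n − 1 = 64 = 2^6 · 1, so s = 6 and d = 1.
x_0 = 38^1 mod 65 = 38.
x_1 = 38^2 mod 65 = 14.
x_2 = 14^2 mod 65 = 1.
x_3 = 1^2 mod 65 = 1.
x_4 = 1^2 mod 65 = 1.
x_5 = 1^2 mod 65 = 1.

38, 14, 1, 1, 1, 1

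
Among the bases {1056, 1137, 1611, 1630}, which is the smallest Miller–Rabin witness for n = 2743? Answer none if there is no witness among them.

n − 1 = 2742 = 2^1 · 1371, so s = 1 and d = 1371.
Base 1056: x_0 = 1056^1371 mod 2743 = 1. x_0 = 1, so 1056 is not a witness.
Base 1137: x_0 = 1137^1371 mod 2743 = 203. x_0 ∉ {1, 2742} and s = 1, so 1137 is a Miller–Rabin witness and 2743 is composite.
Base 1611: x_0 = 1611^1371 mod 2743 = 610. x_0 ∉ {1, 2742} and s = 1, so 1611 is a Miller–Rabin witness and 2743 is composite.
Base 1630: x_0 = 1630^1371 mod 2743 = 2361. x_0 ∉ {1, 2742} and s = 1, so 1630 is a Miller–Rabin witness and 2743 is composite.
The smallest witness among the given bases is 1137.

1137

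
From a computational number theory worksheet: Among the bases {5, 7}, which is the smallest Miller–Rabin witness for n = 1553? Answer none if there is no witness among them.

n − 1 = 1552 = 2^4 · 97, so s = 4 and d = 97.
Base 5: x_0 = 5^97 mod 1553 = 1302. x_0 is neither 1 nor 1552, so continue squaring. x_1 = 1302^2 mod 1553 = 881. x_2 = 881^2 mod 1553 = 1214. x_3 = 1214^2 mod 1553 = 1552. x_3 ≡ −1, so 5 is not a witness.
Base 7: x_0 = 7^97 mod 1553 = 251. x_0 is neither 1 nor 1552, so continue squaring. x_1 = 251^2 mod 1553 = 881. x_2 = 881^2 mod 1553 = 1214. x_3 = 1214^2 mod 1553 = 1552. x_3 ≡ −1, so 7 is not a witness.
No listed base is a witness for 1553.

none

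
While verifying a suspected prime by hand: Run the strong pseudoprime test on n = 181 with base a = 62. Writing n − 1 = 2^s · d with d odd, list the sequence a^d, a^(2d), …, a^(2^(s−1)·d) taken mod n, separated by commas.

n − 1 = 180 = 2^2 · 45, so s = 2 and d = 45.
x_0 = 62^45 mod 181 = 1.
x_1 = 1^2 mod 181 = 1.

1, 1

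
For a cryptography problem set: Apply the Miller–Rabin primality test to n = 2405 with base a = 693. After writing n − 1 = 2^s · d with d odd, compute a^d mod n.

n − 1 = 2404 = 2^2 · 601, so s = 2 and d = 601.
693^601 mod 2405 = 693.

693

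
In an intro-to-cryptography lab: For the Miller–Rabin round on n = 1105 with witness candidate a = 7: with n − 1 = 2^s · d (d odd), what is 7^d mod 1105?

n − 1 = 1104 = 2^4 · 69, so s = 4 and d = 69.
7^69 mod 1105 = 827.

827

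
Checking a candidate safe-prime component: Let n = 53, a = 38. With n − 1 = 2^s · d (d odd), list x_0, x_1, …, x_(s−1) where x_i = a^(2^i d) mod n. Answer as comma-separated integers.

n − 1 = 52 = 2^2 · 13, so s = 2 and d = 13.
x_0 = 38^13 mod 53 = 52.
x_1 = 52^2 mod 53 = 1.

52, 1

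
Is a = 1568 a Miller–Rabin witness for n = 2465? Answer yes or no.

no

n − 1 = 2464 = 2^5 · 77, so s = 5 and d = 77.
x_0 = 1568^77 mod 2465 = 2163.
x_0 is neither 1 nor 2464, so continue squaring.
x_1 = 2163^2 mod 2465 = 2464.
x_1 ≡ −1, so 1568 is not a witness.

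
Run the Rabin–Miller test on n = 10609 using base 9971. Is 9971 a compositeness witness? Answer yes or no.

yes

n − 1 = 10608 = 2^4 · 663, so s = 4 and d = 663.
Repeated squaring mod 10609: 9971^1 ≡ 9971, 9971^2 ≡ 3902, 9971^4 ≡ 1689, 9971^8 ≡ 9509, 9971^16 ≡ 574, 9971^32 ≡ 597, 9971^64 ≡ 6312, 9971^128 ≡ 4549, 9971^256 ≡ 5851, 9971^512 ≡ 9567.
663 = 512 + 128 + 16 + 4 + 2 + 1, so 9971^663 ≡ 9567·4549·574·1689·3902·9971 ≡ 6902 (mod 10609).
x_0 = 9971^663 mod 10609 = 6902.
x_0 is neither 1 nor 10608, so continue squaring.
x_1 = 6902^2 mod 10609 = 3194.
x_2 = 3194^2 mod 10609 = 6387.
x_3 = 6387^2 mod 10609 = 2164.
Reached i = s−1 = 3 without hitting −1: 9971 is a Miller–Rabin witness and 10609 is composite.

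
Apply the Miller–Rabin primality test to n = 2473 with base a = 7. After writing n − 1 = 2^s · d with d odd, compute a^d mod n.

567

n − 1 = 2472 = 2^3 · 309, so s = 3 and d = 309.
7^309 mod 2473 = 567.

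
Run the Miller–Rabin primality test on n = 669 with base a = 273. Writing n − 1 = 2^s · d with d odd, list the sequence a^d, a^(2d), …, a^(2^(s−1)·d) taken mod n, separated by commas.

594, 273

n − 1 = 668 = 2^2 · 167, so s = 2 and d = 167.
x_0 = 273^167 mod 669 = 594.
x_1 = 594^2 mod 669 = 273.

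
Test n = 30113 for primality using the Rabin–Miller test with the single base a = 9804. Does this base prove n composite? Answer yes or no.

no

n − 1 = 30112 = 2^5 · 941, so s = 5 and d = 941.
By repeated squaring, 9804^941 ≡ 13150 (mod 30113).
x_0 = 9804^941 mod 30113 = 13150.
x_0 is neither 1 nor 30112, so continue squaring.
x_1 = 13150^2 mod 30113 = 13654.
x_2 = 13654^2 mod 30113 = 2133.
x_3 = 2133^2 mod 30113 = 2626.
x_4 = 2626^2 mod 30113 = 30112.
x_4 ≡ −1, so 9804 is not a witness.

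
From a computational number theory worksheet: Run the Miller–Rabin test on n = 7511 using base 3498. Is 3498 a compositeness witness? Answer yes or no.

yes

n − 1 = 7510 = 2^1 · 3755, so s = 1 and d = 3755.
x_0 = 3498^3755 mod 7511 = 6702.
x_0 ∉ {1, 7510} and s = 1, so 3498 is a Miller–Rabin witness and 7511 is composite.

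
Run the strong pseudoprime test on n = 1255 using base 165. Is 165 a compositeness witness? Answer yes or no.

n − 1 = 1254 = 2^1 · 627, so s = 1 and d = 627.
x_0 = 165^627 mod 1255 = 385.
x_0 ∉ {1, 1254} and s = 1, so 165 is a Miller–Rabin witness and 1255 is composite.

yes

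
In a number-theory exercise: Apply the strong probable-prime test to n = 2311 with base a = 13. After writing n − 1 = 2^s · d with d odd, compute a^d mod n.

1

n − 1 = 2310 = 2^1 · 1155, so s = 1 and d = 1155.
Repeated squaring mod 2311: 13^1 ≡ 13, 13^2 ≡ 169, 13^4 ≡ 829, 13^8 ≡ 874, 13^16 ≡ 1246, 13^32 ≡ 1835, 13^64 ≡ 98, 13^128 ≡ 360, 13^256 ≡ 184, 13^512 ≡ 1502, 13^1024 ≡ 468.
1155 = 1024 + 128 + 2 + 1, so 13^1155 ≡ 468·360·169·13 ≡ 1 (mod 2311).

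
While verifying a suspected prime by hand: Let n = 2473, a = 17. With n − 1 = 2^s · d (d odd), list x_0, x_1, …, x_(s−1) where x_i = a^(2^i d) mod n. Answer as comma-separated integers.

n − 1 = 2472 = 2^3 · 309, so s = 3 and d = 309.
x_0 = 17^309 mod 2473 = 567.
x_1 = 567^2 mod 2473 = 2472.
x_2 = 2472^2 mod 2473 = 1.

567, 2472, 1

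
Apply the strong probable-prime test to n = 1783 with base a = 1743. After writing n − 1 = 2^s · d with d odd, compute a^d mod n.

n − 1 = 1782 = 2^1 · 891, so s = 1 and d = 891.
Repeated squaring mod 1783: 1743^1 ≡ 1743, 1743^2 ≡ 1600, 1743^4 ≡ 1395, 1743^8 ≡ 772, 1743^16 ≡ 462, 1743^32 ≡ 1267, 1743^64 ≡ 589, 1743^128 ≡ 1019, 1743^256 ≡ 655, 1743^512 ≡ 1105.
891 = 512 + 256 + 64 + 32 + 16 + 8 + 2 + 1, so 1743^891 ≡ 1105·655·589·1267·462·772·1600·1743 ≡ 1 (mod 1783).

1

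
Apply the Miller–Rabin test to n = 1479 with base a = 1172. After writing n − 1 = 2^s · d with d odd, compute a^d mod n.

n − 1 = 1478 = 2^1 · 739, so s = 1 and d = 739.
1172^739 mod 1479 = 713.

713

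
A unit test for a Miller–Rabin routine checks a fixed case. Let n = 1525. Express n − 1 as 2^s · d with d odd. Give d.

381

Halving: 1524 → 762 → 381; 381 is odd.
So 1524 = 2^2 · 381.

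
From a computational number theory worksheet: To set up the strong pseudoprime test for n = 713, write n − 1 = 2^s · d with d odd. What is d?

Halving: 712 → 356 → 178 → 89; 89 is odd.
So 712 = 2^3 · 89.

89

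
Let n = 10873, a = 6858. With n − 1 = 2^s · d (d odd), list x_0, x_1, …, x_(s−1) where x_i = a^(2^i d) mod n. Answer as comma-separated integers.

6521, 10011, 3680

n − 1 = 10872 = 2^3 · 1359, so s = 3 and d = 1359.
x_0 = 6858^1359 mod 10873 = 6521.
x_1 = 6521^2 mod 10873 = 10011.
x_2 = 10011^2 mod 10873 = 3680.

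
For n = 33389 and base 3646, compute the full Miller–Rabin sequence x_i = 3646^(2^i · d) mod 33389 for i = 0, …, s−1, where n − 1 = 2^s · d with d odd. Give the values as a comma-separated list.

31521, 16968

n − 1 = 33388 = 2^2 · 8347, so s = 2 and d = 8347.
x_0 = 3646^8347 mod 33389 = 31521.
x_1 = 31521^2 mod 33389 = 16968.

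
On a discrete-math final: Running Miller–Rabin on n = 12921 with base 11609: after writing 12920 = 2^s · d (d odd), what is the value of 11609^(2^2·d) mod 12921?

7282

n − 1 = 12920 = 2^3 · 1615, so s = 3 and d = 1615.
Repeated squaring mod 12921: 11609^1 ≡ 11609, 11609^2 ≡ 2851, 11609^4 ≡ 892, 11609^8 ≡ 7483, 11609^16 ≡ 8596, 11609^32 ≡ 8938, 11609^64 ≡ 10222, 11609^128 ≡ 10078, 11609^256 ≡ 7024, 11609^512 ≡ 4198, 11609^1024 ≡ 11881.
1615 = 1024 + 512 + 64 + 8 + 4 + 2 + 1, so 11609^1615 ≡ 11881·4198·10222·7483·892·2851·11609 ≡ 6659 (mod 12921).
x_0 = 6659.
x_1 = 6659^2 mod 12921 = 10330.
x_2 = 10330^2 mod 12921 = 7282.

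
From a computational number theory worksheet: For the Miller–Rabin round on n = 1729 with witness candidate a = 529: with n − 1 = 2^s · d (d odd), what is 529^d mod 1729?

n − 1 = 1728 = 2^6 · 27, so s = 6 and d = 27.
529^27 mod 1729 = 1.

1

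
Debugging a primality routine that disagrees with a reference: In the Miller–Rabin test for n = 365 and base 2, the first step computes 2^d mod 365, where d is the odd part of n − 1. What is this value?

148

n − 1 = 364 = 2^2 · 91, so s = 2 and d = 91.
2^91 mod 365 = 148.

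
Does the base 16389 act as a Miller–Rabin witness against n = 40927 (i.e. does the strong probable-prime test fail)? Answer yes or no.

n − 1 = 40926 = 2^1 · 20463, so s = 1 and d = 20463.
x_0 = 16389^20463 mod 40927 = 40926.
x_0 = 40926 ≡ −1, so 16389 is not a witness.

no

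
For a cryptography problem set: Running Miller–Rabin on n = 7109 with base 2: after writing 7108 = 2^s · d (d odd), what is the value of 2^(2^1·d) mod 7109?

n − 1 = 7108 = 2^2 · 1777, so s = 2 and d = 1777.
By repeated squaring, 2^1777 ≡ 304 (mod 7109).
x_0 = 304.
x_1 = 304^2 mod 7109 = 7108.

7108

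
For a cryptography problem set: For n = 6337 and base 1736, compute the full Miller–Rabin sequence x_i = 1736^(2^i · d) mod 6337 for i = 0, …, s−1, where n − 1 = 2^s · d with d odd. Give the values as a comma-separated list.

3757, 2550, 738, 5999, 178, 6336

n − 1 = 6336 = 2^6 · 99, so s = 6 and d = 99.
x_0 = 1736^99 mod 6337 = 3757.
x_1 = 3757^2 mod 6337 = 2550.
x_2 = 2550^2 mod 6337 = 738.
x_3 = 738^2 mod 6337 = 5999.
x_4 = 5999^2 mod 6337 = 178.
x_5 = 178^2 mod 6337 = 6336.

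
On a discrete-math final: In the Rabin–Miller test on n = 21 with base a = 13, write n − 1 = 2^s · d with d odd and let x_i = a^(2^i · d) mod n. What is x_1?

n − 1 = 20 = 2^2 · 5, so s = 2 and d = 5.
x_0 = 13^5 mod 21 = 13.
x_1 = 13^2 mod 21 = 1.

1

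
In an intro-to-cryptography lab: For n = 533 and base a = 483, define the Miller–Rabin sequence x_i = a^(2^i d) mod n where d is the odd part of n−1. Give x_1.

368

n − 1 = 532 = 2^2 · 133, so s = 2 and d = 133.
x_0 = 483^133 mod 533 = 483.
x_1 = 483^2 mod 533 = 368.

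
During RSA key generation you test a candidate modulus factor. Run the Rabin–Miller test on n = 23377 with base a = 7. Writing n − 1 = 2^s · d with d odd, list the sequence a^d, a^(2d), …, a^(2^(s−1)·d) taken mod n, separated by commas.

936, 11147, 6854, 12923

n − 1 = 23376 = 2^4 · 1461, so s = 4 and d = 1461.
x_0 = 7^1461 mod 23377 = 936.
x_1 = 936^2 mod 23377 = 11147.
x_2 = 11147^2 mod 23377 = 6854.
x_3 = 6854^2 mod 23377 = 12923.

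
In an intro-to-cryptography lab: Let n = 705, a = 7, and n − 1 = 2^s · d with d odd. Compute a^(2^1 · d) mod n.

n − 1 = 704 = 2^6 · 11, so s = 6 and d = 11.
Repeated squaring mod 705: 7^1 ≡ 7, 7^2 ≡ 49, 7^4 ≡ 286, 7^8 ≡ 16.
11 = 8 + 2 + 1, so 7^11 ≡ 16·49·7 ≡ 553 (mod 705).
x_0 = 553.
x_1 = 553^2 mod 705 = 544.

544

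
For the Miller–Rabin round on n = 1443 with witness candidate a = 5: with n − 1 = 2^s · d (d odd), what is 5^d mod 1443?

n − 1 = 1442 = 2^1 · 721, so s = 1 and d = 721.
By repeated squaring, 5^721 ≡ 5 (mod 1443).

5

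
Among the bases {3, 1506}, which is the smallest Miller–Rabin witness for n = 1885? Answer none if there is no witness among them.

n − 1 = 1884 = 2^2 · 471, so s = 2 and d = 471.
Base 3: x_0 = 3^471 mod 1885 = 1197. x_0 is neither 1 nor 1884, so continue squaring. x_1 = 1197^2 mod 1885 = 209. Reached i = s−1 = 1 without hitting −1: 3 is a Miller–Rabin witness and 1885 is composite.
Base 1506: x_0 = 1506^471 mod 1885 = 1266. x_0 is neither 1 nor 1884, so continue squaring. x_1 = 1266^2 mod 1885 = 506. Reached i = s−1 = 1 without hitting −1: 1506 is a Miller–Rabin witness and 1885 is composite.
The smallest witness among the given bases is 3.

3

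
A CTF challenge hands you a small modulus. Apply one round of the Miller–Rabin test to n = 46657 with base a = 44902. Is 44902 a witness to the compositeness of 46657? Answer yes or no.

yes

n − 1 = 46656 = 2^6 · 729, so s = 6 and d = 729.
By repeated squaring, 44902^729 ≡ 22828 (mod 46657).
x_0 = 44902^729 mod 46657 = 22828.
x_0 is neither 1 nor 46656, so continue squaring.
x_1 = 22828^2 mod 46657 = 5551.
x_2 = 5551^2 mod 46657 = 19981.
x_3 = 19981^2 mod 46657 = 43069.
x_4 = 43069^2 mod 46657 = 43069.
x_5 = 43069^2 mod 46657 = 43069.
Reached i = s−1 = 5 without hitting −1: 44902 is a Miller–Rabin witness and 46657 is composite.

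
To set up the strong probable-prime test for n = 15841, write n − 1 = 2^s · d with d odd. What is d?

495

Halving: 15840 → 7920 → 3960 → 1980 → 990 → 495; 495 is odd.
So 15840 = 2^5 · 495.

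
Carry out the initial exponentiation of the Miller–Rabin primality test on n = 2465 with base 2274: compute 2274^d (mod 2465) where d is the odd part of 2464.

2274

n − 1 = 2464 = 2^5 · 77, so s = 5 and d = 77.
2274^77 mod 2465 = 2274.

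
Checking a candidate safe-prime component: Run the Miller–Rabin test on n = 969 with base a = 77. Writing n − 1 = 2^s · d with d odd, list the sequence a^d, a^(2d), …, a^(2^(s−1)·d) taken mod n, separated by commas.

77, 115, 628

n − 1 = 968 = 2^3 · 121, so s = 3 and d = 121.
x_0 = 77^121 mod 969 = 77.
x_1 = 77^2 mod 969 = 115.
x_2 = 115^2 mod 969 = 628.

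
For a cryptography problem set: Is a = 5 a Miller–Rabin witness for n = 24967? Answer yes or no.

no

n − 1 = 24966 = 2^1 · 12483, so s = 1 and d = 12483.
Repeated squaring mod 24967: 5^1 ≡ 5, 5^2 ≡ 25, 5^4 ≡ 625, 5^8 ≡ 16120, 5^16 ≡ 22831, 5^32 ≡ 18502, 5^64 ≡ 1467, 5^128 ≡ 4927, 5^256 ≡ 7405, 5^512 ≡ 6493, 5^1024 ≡ 14753, 5^2048 ≡ 13670, 5^4096 ≡ 15872, 5^8192 ≡ 3354.
12483 = 8192 + 4096 + 128 + 64 + 2 + 1, so 5^12483 ≡ 3354·15872·4927·1467·25·5 ≡ 24966 (mod 24967).
x_0 = 5^12483 mod 24967 = 24966.
x_0 = 24966 ≡ −1, so 5 is not a witness.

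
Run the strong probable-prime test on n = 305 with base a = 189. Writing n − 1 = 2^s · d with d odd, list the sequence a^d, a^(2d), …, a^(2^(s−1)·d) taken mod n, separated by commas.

n − 1 = 304 = 2^4 · 19, so s = 4 and d = 19.
x_0 = 189^19 mod 305 = 79.
x_1 = 79^2 mod 305 = 141.
x_2 = 141^2 mod 305 = 56.
x_3 = 56^2 mod 305 = 86.

79, 141, 56, 86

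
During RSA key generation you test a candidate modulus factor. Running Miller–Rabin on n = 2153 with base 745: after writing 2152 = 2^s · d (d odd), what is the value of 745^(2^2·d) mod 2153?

n − 1 = 2152 = 2^3 · 269, so s = 3 and d = 269.
Repeated squaring mod 2153: 745^1 ≡ 745, 745^2 ≡ 1704, 745^4 ≡ 1372, 745^8 ≡ 662, 745^16 ≡ 1185, 745^32 ≡ 469, 745^64 ≡ 355, 745^128 ≡ 1151, 745^256 ≡ 706.
269 = 256 + 8 + 4 + 1, so 745^269 ≡ 706·662·1372·745 ≡ 1094 (mod 2153).
x_0 = 1094.
x_1 = 1094^2 mod 2153 = 1921.
x_2 = 1921^2 mod 2153 = 2152.

2152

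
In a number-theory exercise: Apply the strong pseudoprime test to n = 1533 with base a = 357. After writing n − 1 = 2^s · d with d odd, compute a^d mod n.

n − 1 = 1532 = 2^2 · 383, so s = 2 and d = 383.
Repeated squaring mod 1533: 357^1 ≡ 357, 357^2 ≡ 210, 357^4 ≡ 1176, 357^8 ≡ 210, 357^16 ≡ 1176, 357^32 ≡ 210, 357^64 ≡ 1176, 357^128 ≡ 210, 357^256 ≡ 1176.
383 = 256 + 64 + 32 + 16 + 8 + 4 + 2 + 1, so 357^383 ≡ 1176·1176·210·1176·210·1176·210·357 ≡ 1323 (mod 1533).

1323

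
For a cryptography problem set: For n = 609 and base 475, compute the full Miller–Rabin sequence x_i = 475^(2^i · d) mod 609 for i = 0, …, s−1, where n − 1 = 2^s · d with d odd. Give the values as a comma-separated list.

160, 22, 484, 400, 442

n − 1 = 608 = 2^5 · 19, so s = 5 and d = 19.
x_0 = 475^19 mod 609 = 160.
x_1 = 160^2 mod 609 = 22.
x_2 = 22^2 mod 609 = 484.
x_3 = 484^2 mod 609 = 400.
x_4 = 400^2 mod 609 = 442.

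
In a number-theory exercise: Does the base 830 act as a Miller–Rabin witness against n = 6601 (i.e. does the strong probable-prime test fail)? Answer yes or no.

no

n − 1 = 6600 = 2^3 · 825, so s = 3 and d = 825.
By repeated squaring, 830^825 ≡ 1 (mod 6601).
x_0 = 830^825 mod 6601 = 1.
x_0 = 1, so 830 is not a witness.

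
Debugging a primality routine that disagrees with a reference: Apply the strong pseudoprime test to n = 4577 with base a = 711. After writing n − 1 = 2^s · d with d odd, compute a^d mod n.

n − 1 = 4576 = 2^5 · 143, so s = 5 and d = 143.
Repeated squaring mod 4577: 711^1 ≡ 711, 711^2 ≡ 2051, 711^4 ≡ 338, 711^8 ≡ 4396, 711^16 ≡ 722, 711^32 ≡ 4083, 711^64 ≡ 1455, 711^128 ≡ 2451.
143 = 128 + 8 + 4 + 2 + 1, so 711^143 ≡ 2451·4396·338·2051·711 ≡ 1195 (mod 4577).

1195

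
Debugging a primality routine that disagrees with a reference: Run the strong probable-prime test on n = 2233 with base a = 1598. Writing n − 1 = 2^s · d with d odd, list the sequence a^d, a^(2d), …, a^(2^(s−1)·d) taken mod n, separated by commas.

1170, 71, 575

n − 1 = 2232 = 2^3 · 279, so s = 3 and d = 279.
x_0 = 1598^279 mod 2233 = 1170.
x_1 = 1170^2 mod 2233 = 71.
x_2 = 71^2 mod 2233 = 575.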